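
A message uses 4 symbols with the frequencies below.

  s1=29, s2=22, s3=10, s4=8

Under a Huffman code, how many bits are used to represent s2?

Huffman merges, smallest pair first:
merge s4(8) and s3(10): 18
merge 18 and s2(22): 40
merge s1(29) and 40: 69
The subtree containing s2 is merged 2 times, so code length = 2.

2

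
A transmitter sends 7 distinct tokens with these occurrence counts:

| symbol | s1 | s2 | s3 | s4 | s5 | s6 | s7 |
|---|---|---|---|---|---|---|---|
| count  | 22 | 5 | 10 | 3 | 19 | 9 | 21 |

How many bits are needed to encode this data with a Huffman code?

Build the Huffman tree bottom-up:
merge s4(3) and s2(5): 8
merge 8 and s6(9): 17
merge s3(10) and 17: 27
merge s5(19) and s7(21): 40
merge s1(22) and 27: 49
merge 40 and 49: 89
The encoded length is the sum of every internal node's weight: 8 + 17 + 27 + 40 + 49 + 89 = 230 bits.

230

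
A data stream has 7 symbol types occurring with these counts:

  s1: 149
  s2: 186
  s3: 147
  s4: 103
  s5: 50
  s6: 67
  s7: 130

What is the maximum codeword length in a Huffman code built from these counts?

4

Merge the two lowest-weight nodes at each step:
merge s5(50) and s6(67): 117
merge s4(103) and 117: 220
merge s7(130) and s3(147): 277
merge s1(149) and s2(186): 335
merge 220 and 277: 497
merge 335 and 497: 832
Maximum depth reached is 4.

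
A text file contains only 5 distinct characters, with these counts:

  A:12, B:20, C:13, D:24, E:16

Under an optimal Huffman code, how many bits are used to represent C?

Repeatedly merge the two smallest:
A(12) + C(13) → 25
E(16) + B(20) → 36
D(24) + 25 → 49
36 + 49 → 85
C's leaf is at depth 3, giving a 3-bit codeword.

3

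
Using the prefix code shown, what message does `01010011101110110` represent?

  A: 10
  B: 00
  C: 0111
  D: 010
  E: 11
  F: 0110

Read left to right; each codeword is recognised as soon as it completes (prefix code):
  010→D | 10→A | 0111→C | 0111→C | 0110→F
Decoded message: DACCF

DACCF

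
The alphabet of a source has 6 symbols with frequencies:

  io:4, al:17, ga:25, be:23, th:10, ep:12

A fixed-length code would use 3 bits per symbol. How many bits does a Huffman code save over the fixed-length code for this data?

Fixed-length: 3 bits × 91 symbols = 273 bits.
Huffman merges:
combine io(4), th(10) → 14
combine ep(12), 14 → 26
combine al(17), be(23) → 40
combine ga(25), 26 → 51
combine 40, 51 → 91
Huffman total = 14 + 26 + 40 + 51 + 91 = 222 bits.
Saving = 273 − 222 = 51 bits.

51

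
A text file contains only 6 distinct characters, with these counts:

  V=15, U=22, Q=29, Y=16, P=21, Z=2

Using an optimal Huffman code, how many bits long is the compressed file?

260

Greedily combine the two least-frequent nodes:
Z(2) + V(15) → 17
Y(16) + 17 → 33
P(21) + U(22) → 43
Q(29) + 33 → 62
43 + 62 → 105
Each symbol's bit-cost is frequency × depth; summing gives 260 bits (equivalently 17 + 33 + 43 + 62 + 105).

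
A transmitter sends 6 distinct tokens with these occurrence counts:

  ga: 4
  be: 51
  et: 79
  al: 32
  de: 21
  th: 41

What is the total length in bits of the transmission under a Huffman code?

538

Merge the two smallest weights repeatedly:
combine ga(4), de(21) → 25
combine 25, al(32) → 57
combine th(41), be(51) → 92
combine 57, et(79) → 136
combine 92, 136 → 228
Total encoded bits = sum of merged weights = 25 + 57 + 92 + 136 + 228 = 538.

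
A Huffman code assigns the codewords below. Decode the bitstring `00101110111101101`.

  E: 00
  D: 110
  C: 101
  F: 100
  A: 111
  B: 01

Read left to right; each codeword is recognised as soon as it completes (prefix code):
  00→E | 101→C | 110→D | 111→A | 101→C | 101→C
Decoded message: ECDACC

ECDACC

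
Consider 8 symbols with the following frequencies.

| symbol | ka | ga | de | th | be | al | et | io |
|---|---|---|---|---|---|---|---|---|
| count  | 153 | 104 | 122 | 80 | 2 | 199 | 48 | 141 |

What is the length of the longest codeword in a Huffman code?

5

Merge the two lowest-weight nodes at each step:
be(2) + et(48) → 50
50 + th(80) → 130
ga(104) + de(122) → 226
130 + io(141) → 271
ka(153) + al(199) → 352
226 + 271 → 497
352 + 497 → 849
Maximum depth reached is 5.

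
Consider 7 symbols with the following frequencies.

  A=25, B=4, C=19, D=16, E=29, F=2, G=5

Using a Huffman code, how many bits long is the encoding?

244

Greedily combine the two least-frequent nodes:
F(2) + B(4) → 6
G(5) + 6 → 11
11 + D(16) → 27
C(19) + A(25) → 44
27 + E(29) → 56
44 + 56 → 100
Total encoded bits = sum of merged weights = 6 + 11 + 27 + 44 + 56 + 100 = 244.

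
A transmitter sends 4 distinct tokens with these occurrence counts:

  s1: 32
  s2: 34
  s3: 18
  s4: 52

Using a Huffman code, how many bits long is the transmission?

Merge the two smallest weights repeatedly:
merge s3(18) and s1(32): 50
merge s2(34) and 50: 84
merge s4(52) and 84: 136
The encoded length is the sum of every internal node's weight: 50 + 84 + 136 = 270 bits.

270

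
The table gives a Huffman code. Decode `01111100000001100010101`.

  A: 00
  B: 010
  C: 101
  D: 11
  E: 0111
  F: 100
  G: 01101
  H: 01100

EDAAAHBC

Read left to right; each codeword is recognised as soon as it completes (prefix code):
  0111→E | 11→D | 00→A | 00→A | 00→A | 01100→H | 010→B | 101→C
Decoded message: EDAAAHBC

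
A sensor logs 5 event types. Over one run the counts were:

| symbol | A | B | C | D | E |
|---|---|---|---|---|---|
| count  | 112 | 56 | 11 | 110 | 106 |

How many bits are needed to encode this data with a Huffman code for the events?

Greedily combine the two least-frequent nodes:
C(11) + B(56) → 67
67 + E(106) → 173
D(110) + A(112) → 222
173 + 222 → 395
Total encoded bits = sum of merged weights = 67 + 173 + 222 + 395 = 857.

857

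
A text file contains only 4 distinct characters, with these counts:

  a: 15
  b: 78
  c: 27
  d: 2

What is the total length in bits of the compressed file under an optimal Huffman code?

Greedily combine the two least-frequent nodes:
d(2) + a(15) → 17
17 + c(27) → 44
44 + b(78) → 122
Total encoded bits = sum of merged weights = 17 + 44 + 122 = 183.

183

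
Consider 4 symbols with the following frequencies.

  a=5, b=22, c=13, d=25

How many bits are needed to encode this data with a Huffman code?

Greedily combine the two least-frequent nodes:
merge a(5) and c(13): 18
merge 18 and b(22): 40
merge d(25) and 40: 65
The encoded length is the sum of every internal node's weight: 18 + 40 + 65 = 123 bits.

123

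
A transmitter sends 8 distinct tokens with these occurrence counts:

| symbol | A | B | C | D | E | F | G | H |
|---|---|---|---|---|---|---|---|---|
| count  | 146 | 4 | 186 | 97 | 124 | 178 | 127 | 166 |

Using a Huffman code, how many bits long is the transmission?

Build the Huffman tree bottom-up:
B(4) + D(97) → 101
101 + E(124) → 225
G(127) + A(146) → 273
H(166) + F(178) → 344
C(186) + 225 → 411
273 + 344 → 617
411 + 617 → 1028
Each symbol's bit-cost is frequency × depth; summing gives 2999 bits (equivalently 101 + 225 + 273 + 344 + 411 + 617 + 1028).

2999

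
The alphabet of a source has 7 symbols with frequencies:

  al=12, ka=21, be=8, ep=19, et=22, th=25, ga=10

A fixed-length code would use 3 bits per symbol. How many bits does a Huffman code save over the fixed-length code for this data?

29

Fixed-length: 3 bits × 117 symbols = 351 bits.
Huffman merges:
be(8) + ga(10) → 18
al(12) + 18 → 30
ep(19) + ka(21) → 40
et(22) + th(25) → 47
30 + 40 → 70
47 + 70 → 117
Huffman total = 18 + 30 + 40 + 47 + 70 + 117 = 322 bits.
Saving = 351 − 322 = 29 bits.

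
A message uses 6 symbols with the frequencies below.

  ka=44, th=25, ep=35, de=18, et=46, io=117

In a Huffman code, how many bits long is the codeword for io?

Huffman merges, smallest pair first:
de(18) + th(25) → 43
ep(35) + 43 → 78
ka(44) + et(46) → 90
78 + 90 → 168
io(117) + 168 → 285
io is merged only at the final step, so code length = 1.

1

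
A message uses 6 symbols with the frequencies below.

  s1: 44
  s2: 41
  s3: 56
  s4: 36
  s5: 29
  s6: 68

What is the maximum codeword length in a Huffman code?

Merge the two lowest-weight nodes at each step:
merge s5(29) and s4(36): 65
merge s2(41) and s1(44): 85
merge s3(56) and 65: 121
merge s6(68) and 85: 153
merge 121 and 153: 274
The first pair merged (s5, s4) ends up deepest, at depth 3.

3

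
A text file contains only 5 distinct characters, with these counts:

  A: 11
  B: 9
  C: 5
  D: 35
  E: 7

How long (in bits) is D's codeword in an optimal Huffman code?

1

Build the tree from the bottom:
C(5) + E(7) → 12
B(9) + A(11) → 20
12 + 20 → 32
32 + D(35) → 67
D is merged only at the final step, so code length = 1.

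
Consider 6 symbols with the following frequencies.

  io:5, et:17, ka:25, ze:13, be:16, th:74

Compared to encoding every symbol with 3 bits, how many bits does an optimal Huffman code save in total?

130

Fixed-length: 3 bits × 150 symbols = 450 bits.
Huffman merges:
io(5) + ze(13) → 18
be(16) + et(17) → 33
18 + ka(25) → 43
33 + 43 → 76
th(74) + 76 → 150
Huffman total = 18 + 33 + 43 + 76 + 150 = 320 bits.
Saving = 450 − 320 = 130 bits.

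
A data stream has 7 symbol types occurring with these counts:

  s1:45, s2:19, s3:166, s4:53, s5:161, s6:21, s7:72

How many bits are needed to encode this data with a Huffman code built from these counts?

1324

Merge the two smallest weights repeatedly:
combine s2(19), s6(21) → 40
combine 40, s1(45) → 85
combine s4(53), s7(72) → 125
combine 85, 125 → 210
combine s5(161), s3(166) → 327
combine 210, 327 → 537
Each symbol's bit-cost is frequency × depth; summing gives 1324 bits (equivalently 40 + 85 + 125 + 210 + 327 + 537).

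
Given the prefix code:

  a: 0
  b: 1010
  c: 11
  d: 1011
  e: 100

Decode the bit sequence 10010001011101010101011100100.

eeadbbdee

Read left to right; each codeword is recognised as soon as it completes (prefix code):
  100→e | 100→e | 0→a | 1011→d | 1010→b | 1010→b | 1011→d | 100→e | 100→e
Decoded message: eeadbbdee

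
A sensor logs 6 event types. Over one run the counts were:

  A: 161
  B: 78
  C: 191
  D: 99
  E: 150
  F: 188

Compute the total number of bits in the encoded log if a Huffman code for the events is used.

2222

Merge the two smallest weights repeatedly:
B(78) + D(99) → 177
E(150) + A(161) → 311
177 + F(188) → 365
C(191) + 311 → 502
365 + 502 → 867
The encoded length is the sum of every internal node's weight: 177 + 311 + 365 + 502 + 867 = 2222 bits.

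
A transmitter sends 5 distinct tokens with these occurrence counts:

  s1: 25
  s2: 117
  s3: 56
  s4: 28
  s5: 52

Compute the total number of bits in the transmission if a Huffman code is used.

Merge the two smallest weights repeatedly:
merge s1(25) and s4(28): 53
merge s5(52) and 53: 105
merge s3(56) and 105: 161
merge s2(117) and 161: 278
Total encoded bits = sum of merged weights = 53 + 105 + 161 + 278 = 597.

597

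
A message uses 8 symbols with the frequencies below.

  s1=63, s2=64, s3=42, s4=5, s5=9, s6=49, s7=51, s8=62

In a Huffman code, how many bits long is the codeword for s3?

4

Build the tree from the bottom:
merge s4(5) and s5(9): 14
merge 14 and s3(42): 56
merge s6(49) and s7(51): 100
merge 56 and s8(62): 118
merge s1(63) and s2(64): 127
merge 100 and 118: 218
merge 127 and 218: 345
s3's leaf is at depth 4, giving a 4-bit codeword.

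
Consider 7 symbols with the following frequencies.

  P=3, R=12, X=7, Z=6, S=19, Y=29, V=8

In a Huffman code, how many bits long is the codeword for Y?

Huffman merges, smallest pair first:
merge P(3) and Z(6): 9
merge X(7) and V(8): 15
merge 9 and R(12): 21
merge 15 and S(19): 34
merge 21 and Y(29): 50
merge 34 and 50: 84
Y's leaf is at depth 2, giving a 2-bit codeword.

2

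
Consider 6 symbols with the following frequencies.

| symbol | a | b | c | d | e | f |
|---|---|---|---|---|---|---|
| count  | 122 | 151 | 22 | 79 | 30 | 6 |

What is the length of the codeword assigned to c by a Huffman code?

5

Repeatedly merge the two smallest:
merge f(6) and c(22): 28
merge 28 and e(30): 58
merge 58 and d(79): 137
merge a(122) and 137: 259
merge b(151) and 259: 410
c sits 5 levels below the root, so its codeword is 5 bits.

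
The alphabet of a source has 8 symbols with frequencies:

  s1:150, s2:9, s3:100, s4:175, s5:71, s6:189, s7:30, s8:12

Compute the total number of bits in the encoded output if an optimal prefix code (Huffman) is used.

Greedily combine the two least-frequent nodes:
combine s2(9), s8(12) → 21
combine 21, s7(30) → 51
combine 51, s5(71) → 122
combine s3(100), 122 → 222
combine s1(150), s4(175) → 325
combine s6(189), 222 → 411
combine 325, 411 → 736
The encoded length is the sum of every internal node's weight: 21 + 51 + 122 + 222 + 325 + 411 + 736 = 1888 bits.

1888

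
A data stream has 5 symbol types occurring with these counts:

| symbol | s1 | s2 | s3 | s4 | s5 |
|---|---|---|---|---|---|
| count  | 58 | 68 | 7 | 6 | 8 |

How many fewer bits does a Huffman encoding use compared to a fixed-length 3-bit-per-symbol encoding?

181

Fixed-length: 3 bits × 147 symbols = 441 bits.
Huffman merges:
s4(6) + s3(7) → 13
s5(8) + 13 → 21
21 + s1(58) → 79
s2(68) + 79 → 147
Huffman total = 13 + 21 + 79 + 147 = 260 bits.
Saving = 441 − 260 = 181 bits.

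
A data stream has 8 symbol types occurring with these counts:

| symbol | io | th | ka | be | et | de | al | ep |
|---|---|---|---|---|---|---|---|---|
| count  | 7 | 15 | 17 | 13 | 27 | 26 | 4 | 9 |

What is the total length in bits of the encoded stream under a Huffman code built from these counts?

Build the Huffman tree bottom-up:
al(4) + io(7) → 11
ep(9) + 11 → 20
be(13) + th(15) → 28
ka(17) + 20 → 37
de(26) + et(27) → 53
28 + 37 → 65
53 + 65 → 118
Each symbol's bit-cost is frequency × depth; summing gives 332 bits (equivalently 11 + 20 + 28 + 37 + 53 + 65 + 118).

332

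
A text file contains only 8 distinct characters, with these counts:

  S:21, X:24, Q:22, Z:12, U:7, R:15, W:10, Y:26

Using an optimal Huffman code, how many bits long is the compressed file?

Greedily combine the two least-frequent nodes:
combine U(7), W(10) → 17
combine Z(12), R(15) → 27
combine 17, S(21) → 38
combine Q(22), X(24) → 46
combine Y(26), 27 → 53
combine 38, 46 → 84
combine 53, 84 → 137
Each symbol's bit-cost is frequency × depth; summing gives 402 bits (equivalently 17 + 27 + 38 + 46 + 53 + 84 + 137).

402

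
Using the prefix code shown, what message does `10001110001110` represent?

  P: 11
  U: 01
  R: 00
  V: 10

VRPVRPV

Read left to right; each codeword is recognised as soon as it completes (prefix code):
  10→V | 00→R | 11→P | 10→V | 00→R | 11→P | 10→V
Decoded message: VRPVRPV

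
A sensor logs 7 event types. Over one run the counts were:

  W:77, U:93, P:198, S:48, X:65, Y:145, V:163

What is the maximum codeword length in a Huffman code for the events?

4

Merge the two lowest-weight nodes at each step:
combine S(48), X(65) → 113
combine W(77), U(93) → 170
combine 113, Y(145) → 258
combine V(163), 170 → 333
combine P(198), 258 → 456
combine 333, 456 → 789
Maximum depth reached is 4.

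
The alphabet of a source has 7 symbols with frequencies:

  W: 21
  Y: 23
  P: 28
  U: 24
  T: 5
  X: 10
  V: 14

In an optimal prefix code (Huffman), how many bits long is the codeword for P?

Huffman merges, smallest pair first:
T(5) + X(10) → 15
V(14) + 15 → 29
W(21) + Y(23) → 44
U(24) + P(28) → 52
29 + 44 → 73
52 + 73 → 125
The subtree containing P is merged 2 times, so code length = 2.

2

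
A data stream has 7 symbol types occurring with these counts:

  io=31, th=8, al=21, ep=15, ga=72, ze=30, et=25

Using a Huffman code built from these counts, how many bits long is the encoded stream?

526

Build the Huffman tree bottom-up:
th(8) + ep(15) → 23
al(21) + 23 → 44
et(25) + ze(30) → 55
io(31) + 44 → 75
55 + ga(72) → 127
75 + 127 → 202
Total encoded bits = sum of merged weights = 23 + 44 + 55 + 75 + 127 + 202 = 526.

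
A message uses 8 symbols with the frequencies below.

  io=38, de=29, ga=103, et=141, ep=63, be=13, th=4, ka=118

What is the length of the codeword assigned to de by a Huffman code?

5

Repeatedly merge the two smallest:
th(4) + be(13) → 17
17 + de(29) → 46
io(38) + 46 → 84
ep(63) + 84 → 147
ga(103) + ka(118) → 221
et(141) + 147 → 288
221 + 288 → 509
de sits 5 levels below the root, so its codeword is 5 bits.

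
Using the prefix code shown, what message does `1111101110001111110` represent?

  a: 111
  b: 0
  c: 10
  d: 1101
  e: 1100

Read left to right; each codeword is recognised as soon as it completes (prefix code):
  111→a | 1101→d | 1100→e | 0→b | 111→a | 111→a | 0→b
Decoded message: adebaab

adebaab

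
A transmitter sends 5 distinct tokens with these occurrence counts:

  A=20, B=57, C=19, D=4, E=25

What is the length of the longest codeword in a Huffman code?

4

Merge the two lowest-weight nodes at each step:
D(4) + C(19) → 23
A(20) + 23 → 43
E(25) + 43 → 68
B(57) + 68 → 125
The rarest symbols sit at the bottom; the longest codeword is 4 bits.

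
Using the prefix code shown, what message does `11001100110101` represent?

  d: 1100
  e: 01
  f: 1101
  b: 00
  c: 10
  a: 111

ddfe

Read left to right; each codeword is recognised as soon as it completes (prefix code):
  1100→d | 1100→d | 1101→f | 01→e
Decoded message: ddfe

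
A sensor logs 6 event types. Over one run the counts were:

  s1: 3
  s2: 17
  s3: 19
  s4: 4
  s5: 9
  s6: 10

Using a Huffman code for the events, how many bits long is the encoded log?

147

Merge the two smallest weights repeatedly:
merge s1(3) and s4(4): 7
merge 7 and s5(9): 16
merge s6(10) and 16: 26
merge s2(17) and s3(19): 36
merge 26 and 36: 62
Total encoded bits = sum of merged weights = 7 + 16 + 26 + 36 + 62 = 147.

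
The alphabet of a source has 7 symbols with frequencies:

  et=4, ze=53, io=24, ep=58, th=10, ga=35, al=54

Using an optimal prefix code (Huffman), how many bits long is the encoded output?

Greedily combine the two least-frequent nodes:
combine et(4), th(10) → 14
combine 14, io(24) → 38
combine ga(35), 38 → 73
combine ze(53), al(54) → 107
combine ep(58), 73 → 131
combine 107, 131 → 238
Total encoded bits = sum of merged weights = 14 + 38 + 73 + 107 + 131 + 238 = 601.

601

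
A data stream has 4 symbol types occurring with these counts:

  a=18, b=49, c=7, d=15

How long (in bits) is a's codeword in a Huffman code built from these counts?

Build the tree from the bottom:
combine c(7), d(15) → 22
combine a(18), 22 → 40
combine 40, b(49) → 89
a's leaf is at depth 2, giving a 2-bit codeword.

2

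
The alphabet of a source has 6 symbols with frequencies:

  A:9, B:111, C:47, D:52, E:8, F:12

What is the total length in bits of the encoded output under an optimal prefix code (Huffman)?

489

Build the Huffman tree bottom-up:
combine E(8), A(9) → 17
combine F(12), 17 → 29
combine 29, C(47) → 76
combine D(52), 76 → 128
combine B(111), 128 → 239
The encoded length is the sum of every internal node's weight: 17 + 29 + 76 + 128 + 239 = 489 bits.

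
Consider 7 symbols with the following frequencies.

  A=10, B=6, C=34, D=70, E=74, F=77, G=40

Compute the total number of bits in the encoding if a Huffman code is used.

Greedily combine the two least-frequent nodes:
combine B(6), A(10) → 16
combine 16, C(34) → 50
combine G(40), 50 → 90
combine D(70), E(74) → 144
combine F(77), 90 → 167
combine 144, 167 → 311
Total encoded bits = sum of merged weights = 16 + 50 + 90 + 144 + 167 + 311 = 778.

778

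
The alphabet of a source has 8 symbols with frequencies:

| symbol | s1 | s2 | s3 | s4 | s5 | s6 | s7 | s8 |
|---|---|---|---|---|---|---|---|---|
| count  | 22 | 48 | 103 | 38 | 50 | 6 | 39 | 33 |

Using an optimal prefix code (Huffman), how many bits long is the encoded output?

942

Build the Huffman tree bottom-up:
combine s6(6), s1(22) → 28
combine 28, s8(33) → 61
combine s4(38), s7(39) → 77
combine s2(48), s5(50) → 98
combine 61, 77 → 138
combine 98, s3(103) → 201
combine 138, 201 → 339
The encoded length is the sum of every internal node's weight: 28 + 61 + 77 + 98 + 138 + 201 + 339 = 942 bits.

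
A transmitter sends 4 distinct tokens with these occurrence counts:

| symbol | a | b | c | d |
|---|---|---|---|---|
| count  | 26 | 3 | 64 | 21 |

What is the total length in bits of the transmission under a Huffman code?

Build the Huffman tree bottom-up:
merge b(3) and d(21): 24
merge 24 and a(26): 50
merge 50 and c(64): 114
Each symbol's bit-cost is frequency × depth; summing gives 188 bits (equivalently 24 + 50 + 114).

188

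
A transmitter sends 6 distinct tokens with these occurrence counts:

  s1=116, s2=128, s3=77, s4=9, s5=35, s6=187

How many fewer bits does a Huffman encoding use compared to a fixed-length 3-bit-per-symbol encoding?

Fixed-length: 3 bits × 552 symbols = 1656 bits.
Huffman merges:
s4(9) + s5(35) → 44
44 + s3(77) → 121
s1(116) + 121 → 237
s2(128) + s6(187) → 315
237 + 315 → 552
Huffman total = 44 + 121 + 237 + 315 + 552 = 1269 bits.
Saving = 1656 − 1269 = 387 bits.

387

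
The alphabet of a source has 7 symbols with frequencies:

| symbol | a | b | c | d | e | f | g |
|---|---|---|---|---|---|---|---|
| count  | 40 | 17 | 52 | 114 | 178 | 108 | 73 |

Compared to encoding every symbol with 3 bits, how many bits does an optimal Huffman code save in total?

235

Fixed-length: 3 bits × 582 symbols = 1746 bits.
Huffman merges:
merge b(17) and a(40): 57
merge c(52) and 57: 109
merge g(73) and f(108): 181
merge 109 and d(114): 223
merge e(178) and 181: 359
merge 223 and 359: 582
Huffman total = 57 + 109 + 181 + 223 + 359 + 582 = 1511 bits.
Saving = 1746 − 1511 = 235 bits.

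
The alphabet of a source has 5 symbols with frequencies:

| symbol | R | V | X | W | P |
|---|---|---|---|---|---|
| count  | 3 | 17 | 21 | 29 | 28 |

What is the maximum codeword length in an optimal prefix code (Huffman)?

3

Merge the two lowest-weight nodes at each step:
merge R(3) and V(17): 20
merge 20 and X(21): 41
merge P(28) and W(29): 57
merge 41 and 57: 98
The rarest symbols sit at the bottom; the longest codeword is 3 bits.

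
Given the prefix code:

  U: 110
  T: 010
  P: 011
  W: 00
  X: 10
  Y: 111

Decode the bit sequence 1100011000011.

UWUWP

Read left to right; each codeword is recognised as soon as it completes (prefix code):
  110→U | 00→W | 110→U | 00→W | 011→P
Decoded message: UWUWP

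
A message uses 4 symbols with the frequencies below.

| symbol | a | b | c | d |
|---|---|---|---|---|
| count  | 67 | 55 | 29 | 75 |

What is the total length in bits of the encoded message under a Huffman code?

Merge the two smallest weights repeatedly:
merge c(29) and b(55): 84
merge a(67) and d(75): 142
merge 84 and 142: 226
Each symbol's bit-cost is frequency × depth; summing gives 452 bits (equivalently 84 + 142 + 226).

452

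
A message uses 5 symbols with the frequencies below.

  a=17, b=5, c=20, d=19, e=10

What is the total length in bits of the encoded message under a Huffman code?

157

Build the Huffman tree bottom-up:
merge b(5) and e(10): 15
merge 15 and a(17): 32
merge d(19) and c(20): 39
merge 32 and 39: 71
Total encoded bits = sum of merged weights = 15 + 32 + 39 + 71 = 157.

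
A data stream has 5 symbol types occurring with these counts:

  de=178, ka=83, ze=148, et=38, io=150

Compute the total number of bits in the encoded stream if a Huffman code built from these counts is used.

Build the Huffman tree bottom-up:
combine et(38), ka(83) → 121
combine 121, ze(148) → 269
combine io(150), de(178) → 328
combine 269, 328 → 597
The encoded length is the sum of every internal node's weight: 121 + 269 + 328 + 597 = 1315 bits.

1315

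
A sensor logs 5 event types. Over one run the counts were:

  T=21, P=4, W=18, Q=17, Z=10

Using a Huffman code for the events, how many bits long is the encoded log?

154

Merge the two smallest weights repeatedly:
combine P(4), Z(10) → 14
combine 14, Q(17) → 31
combine W(18), T(21) → 39
combine 31, 39 → 70
Each symbol's bit-cost is frequency × depth; summing gives 154 bits (equivalently 14 + 31 + 39 + 70).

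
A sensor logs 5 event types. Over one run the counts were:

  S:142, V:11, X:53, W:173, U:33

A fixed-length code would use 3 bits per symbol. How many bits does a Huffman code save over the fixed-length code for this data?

Fixed-length: 3 bits × 412 symbols = 1236 bits.
Huffman merges:
V(11) + U(33) → 44
44 + X(53) → 97
97 + S(142) → 239
W(173) + 239 → 412
Huffman total = 44 + 97 + 239 + 412 = 792 bits.
Saving = 1236 − 792 = 444 bits.

444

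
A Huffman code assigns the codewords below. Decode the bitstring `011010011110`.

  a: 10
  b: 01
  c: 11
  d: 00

Read left to right; each codeword is recognised as soon as it completes (prefix code):
  01→b | 10→a | 10→a | 01→b | 11→c | 10→a
Decoded message: baabca

baabca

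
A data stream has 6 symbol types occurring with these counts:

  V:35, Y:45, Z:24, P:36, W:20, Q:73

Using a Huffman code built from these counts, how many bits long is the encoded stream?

581

Greedily combine the two least-frequent nodes:
combine W(20), Z(24) → 44
combine V(35), P(36) → 71
combine 44, Y(45) → 89
combine 71, Q(73) → 144
combine 89, 144 → 233
Total encoded bits = sum of merged weights = 44 + 71 + 89 + 144 + 233 = 581.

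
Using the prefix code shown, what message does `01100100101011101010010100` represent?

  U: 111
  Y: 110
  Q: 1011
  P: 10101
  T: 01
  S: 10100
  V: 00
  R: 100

TRRPYSS

Read left to right; each codeword is recognised as soon as it completes (prefix code):
  01→T | 100→R | 100→R | 10101→P | 110→Y | 10100→S | 10100→S
Decoded message: TRRPYSS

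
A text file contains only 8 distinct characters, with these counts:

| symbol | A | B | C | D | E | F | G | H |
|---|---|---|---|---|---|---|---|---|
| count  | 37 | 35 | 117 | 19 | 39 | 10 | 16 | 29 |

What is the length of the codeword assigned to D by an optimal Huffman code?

Huffman merges, smallest pair first:
merge F(10) and G(16): 26
merge D(19) and 26: 45
merge H(29) and B(35): 64
merge A(37) and E(39): 76
merge 45 and 64: 109
merge 76 and 109: 185
merge C(117) and 185: 302
D sits 4 levels below the root, so its codeword is 4 bits.

4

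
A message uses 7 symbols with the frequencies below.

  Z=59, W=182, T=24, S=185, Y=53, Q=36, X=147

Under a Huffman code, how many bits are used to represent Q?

4

Huffman merges, smallest pair first:
merge T(24) and Q(36): 60
merge Y(53) and Z(59): 112
merge 60 and 112: 172
merge X(147) and 172: 319
merge W(182) and S(185): 367
merge 319 and 367: 686
Q sits 4 levels below the root, so its codeword is 4 bits.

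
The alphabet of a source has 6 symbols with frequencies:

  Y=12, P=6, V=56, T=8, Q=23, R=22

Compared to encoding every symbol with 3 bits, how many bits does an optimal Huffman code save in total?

Fixed-length: 3 bits × 127 symbols = 381 bits.
Huffman merges:
merge P(6) and T(8): 14
merge Y(12) and 14: 26
merge R(22) and Q(23): 45
merge 26 and 45: 71
merge V(56) and 71: 127
Huffman total = 14 + 26 + 45 + 71 + 127 = 283 bits.
Saving = 381 − 283 = 98 bits.

98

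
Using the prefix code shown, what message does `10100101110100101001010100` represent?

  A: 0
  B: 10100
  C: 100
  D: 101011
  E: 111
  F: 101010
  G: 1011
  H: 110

BGBBFA

Read left to right; each codeword is recognised as soon as it completes (prefix code):
  10100→B | 1011→G | 10100→B | 10100→B | 101010→F | 0→A
Decoded message: BGBBFA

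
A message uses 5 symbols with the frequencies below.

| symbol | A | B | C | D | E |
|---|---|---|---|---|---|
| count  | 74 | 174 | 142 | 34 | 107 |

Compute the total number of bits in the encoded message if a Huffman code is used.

1170

Greedily combine the two least-frequent nodes:
combine D(34), A(74) → 108
combine E(107), 108 → 215
combine C(142), B(174) → 316
combine 215, 316 → 531
Total encoded bits = sum of merged weights = 108 + 215 + 316 + 531 = 1170.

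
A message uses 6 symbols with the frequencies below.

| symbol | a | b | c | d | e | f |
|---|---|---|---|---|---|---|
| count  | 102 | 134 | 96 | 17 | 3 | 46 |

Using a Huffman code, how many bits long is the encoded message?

882

Build the Huffman tree bottom-up:
merge e(3) and d(17): 20
merge 20 and f(46): 66
merge 66 and c(96): 162
merge a(102) and b(134): 236
merge 162 and 236: 398
Total encoded bits = sum of merged weights = 20 + 66 + 162 + 236 + 398 = 882.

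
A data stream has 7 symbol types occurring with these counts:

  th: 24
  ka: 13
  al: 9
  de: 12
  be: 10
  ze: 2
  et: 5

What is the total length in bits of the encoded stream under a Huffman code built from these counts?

195

Greedily combine the two least-frequent nodes:
ze(2) + et(5) → 7
7 + al(9) → 16
be(10) + de(12) → 22
ka(13) + 16 → 29
22 + th(24) → 46
29 + 46 → 75
The encoded length is the sum of every internal node's weight: 7 + 16 + 22 + 29 + 46 + 75 = 195 bits.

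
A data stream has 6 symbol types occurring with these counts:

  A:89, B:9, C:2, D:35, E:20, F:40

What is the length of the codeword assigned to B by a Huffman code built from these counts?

5

Build the tree from the bottom:
combine C(2), B(9) → 11
combine 11, E(20) → 31
combine 31, D(35) → 66
combine F(40), 66 → 106
combine A(89), 106 → 195
The subtree containing B is merged 5 times, so code length = 5.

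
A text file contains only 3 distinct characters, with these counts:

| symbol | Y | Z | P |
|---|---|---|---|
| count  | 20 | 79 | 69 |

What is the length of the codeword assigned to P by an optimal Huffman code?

2

Repeatedly merge the two smallest:
Y(20) + P(69) → 89
Z(79) + 89 → 168
P sits 2 levels below the root, so its codeword is 2 bits.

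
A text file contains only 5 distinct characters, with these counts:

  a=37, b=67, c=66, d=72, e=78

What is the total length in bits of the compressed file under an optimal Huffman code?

Merge the two smallest weights repeatedly:
combine a(37), c(66) → 103
combine b(67), d(72) → 139
combine e(78), 103 → 181
combine 139, 181 → 320
Total encoded bits = sum of merged weights = 103 + 139 + 181 + 320 = 743.

743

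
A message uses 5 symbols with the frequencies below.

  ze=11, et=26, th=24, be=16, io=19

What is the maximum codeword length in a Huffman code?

Merge the two lowest-weight nodes at each step:
ze(11) + be(16) → 27
io(19) + th(24) → 43
et(26) + 27 → 53
43 + 53 → 96
The first pair merged (ze, be) ends up deepest, at depth 3.

3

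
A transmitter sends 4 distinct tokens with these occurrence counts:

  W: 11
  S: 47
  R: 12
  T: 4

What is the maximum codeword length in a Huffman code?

3

Merge the two lowest-weight nodes at each step:
T(4) + W(11) → 15
R(12) + 15 → 27
27 + S(47) → 74
Maximum depth reached is 3.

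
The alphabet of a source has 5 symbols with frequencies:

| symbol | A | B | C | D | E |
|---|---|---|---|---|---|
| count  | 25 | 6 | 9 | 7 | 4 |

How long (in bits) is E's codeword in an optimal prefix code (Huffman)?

3

Build the tree from the bottom:
E(4) + B(6) → 10
D(7) + C(9) → 16
10 + 16 → 26
A(25) + 26 → 51
E sits 3 levels below the root, so its codeword is 3 bits.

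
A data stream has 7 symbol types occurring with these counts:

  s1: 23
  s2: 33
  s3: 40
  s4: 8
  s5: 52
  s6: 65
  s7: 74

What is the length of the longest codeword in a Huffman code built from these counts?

Merge the two lowest-weight nodes at each step:
s4(8) + s1(23) → 31
31 + s2(33) → 64
s3(40) + s5(52) → 92
64 + s6(65) → 129
s7(74) + 92 → 166
129 + 166 → 295
The rarest symbols sit at the bottom; the longest codeword is 4 bits.

4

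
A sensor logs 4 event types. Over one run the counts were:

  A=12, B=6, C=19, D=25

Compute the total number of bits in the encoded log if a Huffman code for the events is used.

117

Greedily combine the two least-frequent nodes:
merge B(6) and A(12): 18
merge 18 and C(19): 37
merge D(25) and 37: 62
The encoded length is the sum of every internal node's weight: 18 + 37 + 62 = 117 bits.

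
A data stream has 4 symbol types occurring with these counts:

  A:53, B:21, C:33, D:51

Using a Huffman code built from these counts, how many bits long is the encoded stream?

316

Build the Huffman tree bottom-up:
merge B(21) and C(33): 54
merge D(51) and A(53): 104
merge 54 and 104: 158
Each symbol's bit-cost is frequency × depth; summing gives 316 bits (equivalently 54 + 104 + 158).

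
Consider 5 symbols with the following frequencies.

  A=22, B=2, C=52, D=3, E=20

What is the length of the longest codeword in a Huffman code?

Merge the two lowest-weight nodes at each step:
B(2) + D(3) → 5
5 + E(20) → 25
A(22) + 25 → 47
47 + C(52) → 99
Maximum depth reached is 4.

4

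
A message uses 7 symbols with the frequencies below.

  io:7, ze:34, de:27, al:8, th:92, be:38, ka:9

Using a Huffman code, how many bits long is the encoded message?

Greedily combine the two least-frequent nodes:
io(7) + al(8) → 15
ka(9) + 15 → 24
24 + de(27) → 51
ze(34) + be(38) → 72
51 + 72 → 123
th(92) + 123 → 215
Each symbol's bit-cost is frequency × depth; summing gives 500 bits (equivalently 15 + 24 + 51 + 72 + 123 + 215).

500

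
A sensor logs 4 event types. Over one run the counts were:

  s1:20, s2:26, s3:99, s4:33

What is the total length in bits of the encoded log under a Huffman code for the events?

Build the Huffman tree bottom-up:
combine s1(20), s2(26) → 46
combine s4(33), 46 → 79
combine 79, s3(99) → 178
Each symbol's bit-cost is frequency × depth; summing gives 303 bits (equivalently 46 + 79 + 178).

303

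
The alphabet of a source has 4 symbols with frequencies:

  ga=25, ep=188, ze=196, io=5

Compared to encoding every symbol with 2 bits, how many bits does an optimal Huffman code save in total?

Fixed-length: 2 bits × 414 symbols = 828 bits.
Huffman merges:
merge io(5) and ga(25): 30
merge 30 and ep(188): 218
merge ze(196) and 218: 414
Huffman total = 30 + 218 + 414 = 662 bits.
Saving = 828 − 662 = 166 bits.

166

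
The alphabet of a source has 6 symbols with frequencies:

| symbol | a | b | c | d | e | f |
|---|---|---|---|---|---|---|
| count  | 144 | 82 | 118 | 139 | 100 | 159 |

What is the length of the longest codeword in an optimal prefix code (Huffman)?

Merge the two lowest-weight nodes at each step:
merge b(82) and e(100): 182
merge c(118) and d(139): 257
merge a(144) and f(159): 303
merge 182 and 257: 439
merge 303 and 439: 742
Maximum depth reached is 3.

3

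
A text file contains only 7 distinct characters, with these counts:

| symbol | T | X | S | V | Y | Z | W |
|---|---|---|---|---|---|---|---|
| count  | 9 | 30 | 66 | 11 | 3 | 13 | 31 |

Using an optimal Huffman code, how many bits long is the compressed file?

Build the Huffman tree bottom-up:
Y(3) + T(9) → 12
V(11) + 12 → 23
Z(13) + 23 → 36
X(30) + W(31) → 61
36 + 61 → 97
S(66) + 97 → 163
Each symbol's bit-cost is frequency × depth; summing gives 392 bits (equivalently 12 + 23 + 36 + 61 + 97 + 163).

392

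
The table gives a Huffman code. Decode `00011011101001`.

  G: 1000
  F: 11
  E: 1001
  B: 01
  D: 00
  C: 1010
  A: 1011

Read left to right; each codeword is recognised as soon as it completes (prefix code):
  00→D | 01→B | 1011→A | 1010→C | 01→B
Decoded message: DBACB

DBACB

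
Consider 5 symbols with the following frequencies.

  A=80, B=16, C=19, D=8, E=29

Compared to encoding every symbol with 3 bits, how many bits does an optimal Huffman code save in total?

165

Fixed-length: 3 bits × 152 symbols = 456 bits.
Huffman merges:
merge D(8) and B(16): 24
merge C(19) and 24: 43
merge E(29) and 43: 72
merge 72 and A(80): 152
Huffman total = 24 + 43 + 72 + 152 = 291 bits.
Saving = 456 − 291 = 165 bits.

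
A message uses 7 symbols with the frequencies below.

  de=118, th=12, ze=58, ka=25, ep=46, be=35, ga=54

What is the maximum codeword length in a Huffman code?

Merge the two lowest-weight nodes at each step:
merge th(12) and ka(25): 37
merge be(35) and 37: 72
merge ep(46) and ga(54): 100
merge ze(58) and 72: 130
merge 100 and de(118): 218
merge 130 and 218: 348
The rarest symbols sit at the bottom; the longest codeword is 4 bits.

4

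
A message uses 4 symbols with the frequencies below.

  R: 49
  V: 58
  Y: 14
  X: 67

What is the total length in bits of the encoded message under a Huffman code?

Merge the two smallest weights repeatedly:
combine Y(14), R(49) → 63
combine V(58), 63 → 121
combine X(67), 121 → 188
Total encoded bits = sum of merged weights = 63 + 121 + 188 = 372.

372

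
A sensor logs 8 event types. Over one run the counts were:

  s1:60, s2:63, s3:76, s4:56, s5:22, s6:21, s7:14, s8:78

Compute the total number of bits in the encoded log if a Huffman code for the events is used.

1108

Greedily combine the two least-frequent nodes:
s7(14) + s6(21) → 35
s5(22) + 35 → 57
s4(56) + 57 → 113
s1(60) + s2(63) → 123
s3(76) + s8(78) → 154
113 + 123 → 236
154 + 236 → 390
The encoded length is the sum of every internal node's weight: 35 + 57 + 113 + 123 + 154 + 236 + 390 = 1108 bits.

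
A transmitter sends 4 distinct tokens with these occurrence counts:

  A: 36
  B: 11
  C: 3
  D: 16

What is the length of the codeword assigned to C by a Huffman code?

Huffman merges, smallest pair first:
C(3) + B(11) → 14
14 + D(16) → 30
30 + A(36) → 66
C's leaf is at depth 3, giving a 3-bit codeword.

3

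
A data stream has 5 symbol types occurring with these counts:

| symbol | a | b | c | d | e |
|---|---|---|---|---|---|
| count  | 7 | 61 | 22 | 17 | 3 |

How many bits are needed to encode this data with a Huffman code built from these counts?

Merge the two smallest weights repeatedly:
e(3) + a(7) → 10
10 + d(17) → 27
c(22) + 27 → 49
49 + b(61) → 110
Total encoded bits = sum of merged weights = 10 + 27 + 49 + 110 = 196.

196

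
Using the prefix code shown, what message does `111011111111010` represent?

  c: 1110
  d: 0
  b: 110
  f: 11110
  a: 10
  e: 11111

Read left to right; each codeword is recognised as soon as it completes (prefix code):
  1110→c | 11111→e | 1110→c | 10→a
Decoded message: ceca

ceca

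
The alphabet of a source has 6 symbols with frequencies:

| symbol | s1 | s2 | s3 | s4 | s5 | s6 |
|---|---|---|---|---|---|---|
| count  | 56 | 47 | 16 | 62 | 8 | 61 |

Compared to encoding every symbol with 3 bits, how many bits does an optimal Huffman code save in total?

Fixed-length: 3 bits × 250 symbols = 750 bits.
Huffman merges:
merge s5(8) and s3(16): 24
merge 24 and s2(47): 71
merge s1(56) and s6(61): 117
merge s4(62) and 71: 133
merge 117 and 133: 250
Huffman total = 24 + 71 + 117 + 133 + 250 = 595 bits.
Saving = 750 − 595 = 155 bits.

155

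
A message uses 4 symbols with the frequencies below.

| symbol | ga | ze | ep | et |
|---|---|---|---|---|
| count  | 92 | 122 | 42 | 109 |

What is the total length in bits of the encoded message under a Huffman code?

Build the Huffman tree bottom-up:
ep(42) + ga(92) → 134
et(109) + ze(122) → 231
134 + 231 → 365
Each symbol's bit-cost is frequency × depth; summing gives 730 bits (equivalently 134 + 231 + 365).

730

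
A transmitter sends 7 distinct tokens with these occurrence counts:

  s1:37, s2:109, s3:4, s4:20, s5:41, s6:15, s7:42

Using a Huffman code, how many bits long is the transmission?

Greedily combine the two least-frequent nodes:
combine s3(4), s6(15) → 19
combine 19, s4(20) → 39
combine s1(37), 39 → 76
combine s5(41), s7(42) → 83
combine 76, 83 → 159
combine s2(109), 159 → 268
The encoded length is the sum of every internal node's weight: 19 + 39 + 76 + 83 + 159 + 268 = 644 bits.

644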